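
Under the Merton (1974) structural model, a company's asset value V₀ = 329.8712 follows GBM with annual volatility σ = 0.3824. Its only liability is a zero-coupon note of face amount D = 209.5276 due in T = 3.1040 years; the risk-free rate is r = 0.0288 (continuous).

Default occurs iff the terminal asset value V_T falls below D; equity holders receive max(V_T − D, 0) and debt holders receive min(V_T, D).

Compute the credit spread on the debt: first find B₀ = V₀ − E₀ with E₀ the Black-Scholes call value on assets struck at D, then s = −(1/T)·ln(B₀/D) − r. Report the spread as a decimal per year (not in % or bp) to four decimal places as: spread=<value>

spread=0.0345

d₁ = [ln(V₀/D) + (r + σ²/2)T] / (σ√T)
   = [ln(329.8712/209.5276) + (0.0288 + 0.5·0.3824²)·3.1040] / (0.3824·√3.1040)
   = [0.453847 + 0.316344] / 0.673719 = 1.143193
d₂ = d₁ − σ√T = 1.143193 − 0.673719 = 0.469474
N(d₁) = 0.873521,  N(d₂) = 0.680635,  e^(−rT) = 0.914484
E₀ = V₀·N(d₁) − D·e^(−rT)·N(d₂)
   = 329.8712·0.873521 − 209.5276·0.914484·0.680635 = 157.733181
B₀ = V₀ − E₀ = 329.8712 − 157.733181 = 172.138019
spread = −(1/T)·ln(B₀/D) − r = −(1/3.1040)·ln(172.138019/209.5276) − 0.0288 = 0.03452438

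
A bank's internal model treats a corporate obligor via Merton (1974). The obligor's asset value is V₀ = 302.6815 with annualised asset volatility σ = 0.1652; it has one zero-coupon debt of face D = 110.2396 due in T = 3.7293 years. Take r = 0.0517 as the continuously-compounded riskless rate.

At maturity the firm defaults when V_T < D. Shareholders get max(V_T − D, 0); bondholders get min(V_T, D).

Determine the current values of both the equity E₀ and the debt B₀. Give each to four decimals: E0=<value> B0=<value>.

d₁ = [ln(V₀/D) + (r + σ²/2)T] / (σ√T)
   = [ln(302.6815/110.2396) + (0.0517 + 0.5·0.1652²)·3.7293] / (0.1652·√3.7293)
   = [1.010025 + 0.243693] / 0.319024 = 3.929852
d₂ = d₁ − σ√T = 3.929852 − 0.319024 = 3.610827
N(d₁) = 0.999958,  N(d₂) = 0.999847,  e^(−rT) = 0.824643
E₀ = V₀·N(d₁) − D·e^(−rT)·N(d₂)
   = 302.6815·0.999958 − 110.2396·0.824643·0.999847 = 211.774204
B₀ = V₀ − E₀ = 302.6815 − 211.774204 = 90.907296

E0=211.7742 B0=90.9073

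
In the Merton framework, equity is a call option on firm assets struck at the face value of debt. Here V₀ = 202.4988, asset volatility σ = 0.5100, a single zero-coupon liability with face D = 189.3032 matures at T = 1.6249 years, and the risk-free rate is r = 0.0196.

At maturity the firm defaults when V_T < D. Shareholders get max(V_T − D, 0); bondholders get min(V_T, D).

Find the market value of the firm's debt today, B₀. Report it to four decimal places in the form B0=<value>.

d₁ = [ln(V₀/D) + (r + σ²/2)T] / (σ√T)
   = [ln(202.4988/189.3032) + (0.0196 + 0.5·0.5100²)·1.6249] / (0.5100·√1.6249)
   = [0.067384 + 0.243166] / 0.650105 = 0.477693
d₂ = d₁ − σ√T = 0.477693 − 0.650105 = -0.172412
N(d₁) = 0.683565,  N(d₂) = 0.431557,  e^(−rT) = 0.968654
E₀ = V₀·N(d₁) − D·e^(−rT)·N(d₂)
   = 202.4988·0.683565 − 189.3032·0.968654·0.431557 = 59.286966
B₀ = V₀ − E₀ = 202.4988 − 59.286966 = 143.211834

B0=143.2118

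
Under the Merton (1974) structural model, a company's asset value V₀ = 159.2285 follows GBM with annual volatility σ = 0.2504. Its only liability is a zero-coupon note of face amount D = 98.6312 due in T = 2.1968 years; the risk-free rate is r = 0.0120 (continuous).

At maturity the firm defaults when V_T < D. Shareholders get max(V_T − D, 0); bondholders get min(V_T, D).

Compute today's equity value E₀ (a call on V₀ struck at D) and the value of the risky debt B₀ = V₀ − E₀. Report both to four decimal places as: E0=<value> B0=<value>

d₁ = [ln(V₀/D) + (r + σ²/2)T] / (σ√T)
   = [ln(159.2285/98.6312) + (0.0120 + 0.5·0.2504²)·2.1968] / (0.2504·√2.1968)
   = [0.478953 + 0.095231] / 0.371133 = 1.547111
d₂ = d₁ − σ√T = 1.547111 − 0.371133 = 1.175978
N(d₁) = 0.939082,  N(d₂) = 0.880198,  e^(−rT) = 0.973983
E₀ = V₀·N(d₁) − D·e^(−rT)·N(d₂)
   = 159.2285·0.939082 − 98.6312·0.973983·0.880198 = 64.972259
B₀ = V₀ − E₀ = 159.2285 − 64.972259 = 94.256241

E0=64.9723 B0=94.2562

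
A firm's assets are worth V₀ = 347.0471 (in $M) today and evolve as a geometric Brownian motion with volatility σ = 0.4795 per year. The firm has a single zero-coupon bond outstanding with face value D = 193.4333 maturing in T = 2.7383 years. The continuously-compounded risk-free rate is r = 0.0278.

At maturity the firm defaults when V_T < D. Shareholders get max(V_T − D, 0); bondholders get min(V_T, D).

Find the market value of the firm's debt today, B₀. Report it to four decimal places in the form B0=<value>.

d₁ = [ln(V₀/D) + (r + σ²/2)T] / (σ√T)
   = [ln(347.0471/193.4333) + (0.0278 + 0.5·0.4795²)·2.7383] / (0.4795·√2.7383)
   = [0.584528 + 0.390920] / 0.793467 = 1.229348
d₂ = d₁ − σ√T = 1.229348 − 0.793467 = 0.435881
N(d₁) = 0.890529,  N(d₂) = 0.668538,  e^(−rT) = 0.926701
E₀ = V₀·N(d₁) − D·e^(−rT)·N(d₂)
   = 347.0471·0.890529 − 193.4333·0.926701·0.668538 = 189.216950
B₀ = V₀ − E₀ = 347.0471 − 189.216950 = 157.830150

B0=157.8302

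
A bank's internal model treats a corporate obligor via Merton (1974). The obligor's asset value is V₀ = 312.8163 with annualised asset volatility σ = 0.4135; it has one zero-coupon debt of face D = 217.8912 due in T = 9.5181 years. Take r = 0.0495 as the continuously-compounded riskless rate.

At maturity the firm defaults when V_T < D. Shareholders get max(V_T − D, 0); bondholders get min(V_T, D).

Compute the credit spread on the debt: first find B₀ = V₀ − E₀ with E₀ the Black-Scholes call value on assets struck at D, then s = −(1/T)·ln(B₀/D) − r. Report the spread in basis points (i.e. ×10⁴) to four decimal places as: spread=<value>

spread=327.3711

d₁ = [ln(V₀/D) + (r + σ²/2)T] / (σ√T)
   = [ln(312.8163/217.8912) + (0.0495 + 0.5·0.4135²)·9.5181] / (0.4135·√9.5181)
   = [0.361620 + 1.284859] / 1.275706 = 1.290642
d₂ = d₁ − σ√T = 1.290642 − 1.275706 = 0.014935
N(d₁) = 0.901586,  N(d₂) = 0.505958,  e^(−rT) = 0.624286
E₀ = V₀·N(d₁) − D·e^(−rT)·N(d₂)
   = 312.8163·0.901586 − 217.8912·0.624286·0.505958 = 213.207068
B₀ = V₀ − E₀ = 312.8163 − 213.207068 = 99.609232
spread = −(1/T)·ln(B₀/D) − r = −(1/9.5181)·ln(99.609232/217.8912) − 0.0495 = 0.03273711
in basis points: 0.03273711 × 10⁴ = 327.3711 bp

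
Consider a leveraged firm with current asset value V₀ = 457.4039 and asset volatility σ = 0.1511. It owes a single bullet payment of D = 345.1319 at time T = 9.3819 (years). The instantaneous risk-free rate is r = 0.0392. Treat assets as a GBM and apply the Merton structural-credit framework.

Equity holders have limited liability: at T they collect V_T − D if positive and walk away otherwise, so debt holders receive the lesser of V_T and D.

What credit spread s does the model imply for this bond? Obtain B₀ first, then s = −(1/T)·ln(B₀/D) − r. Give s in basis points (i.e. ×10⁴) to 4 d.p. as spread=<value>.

spread=24.6707

d₁ = [ln(V₀/D) + (r + σ²/2)T] / (σ√T)
   = [ln(457.4039/345.1319) + (0.0392 + 0.5·0.1511²)·9.3819] / (0.1511·√9.3819)
   = [0.281640 + 0.474871] / 0.462818 = 1.634576
d₂ = d₁ − σ√T = 1.634576 − 0.462818 = 1.171759
N(d₁) = 0.948931,  N(d₂) = 0.879353,  e^(−rT) = 0.692276
E₀ = V₀·N(d₁) − D·e^(−rT)·N(d₂)
   = 457.4039·0.948931 − 345.1319·0.692276·0.879353 = 223.943978
B₀ = V₀ − E₀ = 457.4039 − 223.943978 = 233.459922
spread = −(1/T)·ln(B₀/D) − r = −(1/9.3819)·ln(233.459922/345.1319) − 0.0392 = 0.00246707
in basis points: 0.00246707 × 10⁴ = 24.6707 bp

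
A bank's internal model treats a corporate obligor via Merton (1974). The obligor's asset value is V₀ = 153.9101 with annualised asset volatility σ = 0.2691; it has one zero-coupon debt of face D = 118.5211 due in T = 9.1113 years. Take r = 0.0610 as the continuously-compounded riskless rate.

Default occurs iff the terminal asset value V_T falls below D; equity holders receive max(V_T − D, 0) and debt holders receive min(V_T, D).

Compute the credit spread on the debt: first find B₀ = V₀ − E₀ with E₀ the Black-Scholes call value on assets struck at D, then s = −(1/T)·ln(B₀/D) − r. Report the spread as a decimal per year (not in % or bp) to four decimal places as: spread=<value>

spread=0.0110

d₁ = [ln(V₀/D) + (r + σ²/2)T] / (σ√T)
   = [ln(153.9101/118.5211) + (0.0610 + 0.5·0.2691²)·9.1113] / (0.2691·√9.1113)
   = [0.261278 + 0.885686] / 0.812276 = 1.412036
d₂ = d₁ − σ√T = 1.412036 − 0.812276 = 0.599759
N(d₁) = 0.921030,  N(d₂) = 0.725667,  e^(−rT) = 0.573619
E₀ = V₀·N(d₁) − D·e^(−rT)·N(d₂)
   = 153.9101·0.921030 − 118.5211·0.573619·0.725667 = 92.420694
B₀ = V₀ − E₀ = 153.9101 − 92.420694 = 61.489406
spread = −(1/T)·ln(B₀/D) − r = −(1/9.1113)·ln(61.489406/118.5211) − 0.0610 = 0.01102332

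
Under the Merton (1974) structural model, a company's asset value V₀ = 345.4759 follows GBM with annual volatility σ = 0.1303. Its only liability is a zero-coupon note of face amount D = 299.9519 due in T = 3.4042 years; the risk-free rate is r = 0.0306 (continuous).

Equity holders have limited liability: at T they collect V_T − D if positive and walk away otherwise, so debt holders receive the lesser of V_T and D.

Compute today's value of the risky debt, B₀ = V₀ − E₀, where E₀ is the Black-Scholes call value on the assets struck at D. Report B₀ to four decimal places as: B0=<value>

d₁ = [ln(V₀/D) + (r + σ²/2)T] / (σ√T)
   = [ln(345.4759/299.9519) + (0.0306 + 0.5·0.1303²)·3.4042] / (0.1303·√3.4042)
   = [0.141301 + 0.133067] / 0.240410 = 1.141251
d₂ = d₁ − σ√T = 1.141251 − 0.240410 = 0.900841
N(d₁) = 0.873117,  N(d₂) = 0.816164,  e^(−rT) = 0.901073
E₀ = V₀·N(d₁) − D·e^(−rT)·N(d₂)
   = 345.4759·0.873117 − 299.9519·0.901073·0.816164 = 81.049328
B₀ = V₀ − E₀ = 345.4759 − 81.049328 = 264.426572

B0=264.4266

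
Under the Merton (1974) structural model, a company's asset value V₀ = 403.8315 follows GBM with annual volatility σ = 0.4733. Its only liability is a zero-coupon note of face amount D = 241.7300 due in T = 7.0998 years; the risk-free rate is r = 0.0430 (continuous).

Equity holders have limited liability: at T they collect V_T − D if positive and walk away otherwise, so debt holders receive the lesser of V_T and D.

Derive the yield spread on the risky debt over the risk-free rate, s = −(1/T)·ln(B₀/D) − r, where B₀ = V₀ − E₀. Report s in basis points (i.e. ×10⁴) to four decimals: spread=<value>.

spread=433.9438

d₁ = [ln(V₀/D) + (r + σ²/2)T] / (σ√T)
   = [ln(403.8315/241.7300) + (0.0430 + 0.5·0.4733²)·7.0998] / (0.4733·√7.0998)
   = [0.513176 + 1.100515] / 1.261129 = 1.279561
d₂ = d₁ − σ√T = 1.279561 − 1.261129 = 0.018431
N(d₁) = 0.899650,  N(d₂) = 0.507353,  e^(−rT) = 0.736909
E₀ = V₀·N(d₁) − D·e^(−rT)·N(d₂)
   = 403.8315·0.899650 − 241.7300·0.736909·0.507353 = 272.930855
B₀ = V₀ − E₀ = 403.8315 − 272.930855 = 130.900645
spread = −(1/T)·ln(B₀/D) − r = −(1/7.0998)·ln(130.900645/241.7300) − 0.0430 = 0.04339438
in basis points: 0.04339438 × 10⁴ = 433.9438 bp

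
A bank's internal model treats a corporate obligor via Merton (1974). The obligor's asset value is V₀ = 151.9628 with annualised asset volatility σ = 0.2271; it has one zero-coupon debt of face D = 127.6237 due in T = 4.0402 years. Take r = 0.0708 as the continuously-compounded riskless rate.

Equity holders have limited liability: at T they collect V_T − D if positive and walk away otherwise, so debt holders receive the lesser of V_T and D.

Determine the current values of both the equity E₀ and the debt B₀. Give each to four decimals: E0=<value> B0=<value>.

d₁ = [ln(V₀/D) + (r + σ²/2)T] / (σ√T)
   = [ln(151.9628/127.6237) + (0.0708 + 0.5·0.2271²)·4.0402] / (0.2271·√4.0402)
   = [0.174550 + 0.390232] / 0.456477 = 1.237262
d₂ = d₁ − σ√T = 1.237262 − 0.456477 = 0.780786
N(d₁) = 0.892005,  N(d₂) = 0.782536,  e^(−rT) = 0.751228
E₀ = V₀·N(d₁) − D·e^(−rT)·N(d₂)
   = 151.9628·0.892005 − 127.6237·0.751228·0.782536 = 60.526387
B₀ = V₀ − E₀ = 151.9628 − 60.526387 = 91.436413

E0=60.5264 B0=91.4364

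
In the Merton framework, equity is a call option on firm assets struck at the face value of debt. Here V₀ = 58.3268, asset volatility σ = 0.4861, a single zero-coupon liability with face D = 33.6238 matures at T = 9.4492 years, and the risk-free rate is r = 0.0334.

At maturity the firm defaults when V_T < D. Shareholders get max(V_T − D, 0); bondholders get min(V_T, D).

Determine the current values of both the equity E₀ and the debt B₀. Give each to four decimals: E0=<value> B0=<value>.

d₁ = [ln(V₀/D) + (r + σ²/2)T] / (σ√T)
   = [ln(58.3268/33.6238) + (0.0334 + 0.5·0.4861²)·9.4492] / (0.4861·√9.4492)
   = [0.550828 + 1.431994] / 1.494250 = 1.326968
d₂ = d₁ − σ√T = 1.326968 − 1.494250 = -0.167281
N(d₁) = 0.907740,  N(d₂) = 0.433574,  e^(−rT) = 0.729349
E₀ = V₀·N(d₁) − D·e^(−rT)·N(d₂)
   = 58.3268·0.907740 − 33.6238·0.729349·0.433574 = 42.312843
B₀ = V₀ − E₀ = 58.3268 − 42.312843 = 16.013957

E0=42.3128 B0=16.0140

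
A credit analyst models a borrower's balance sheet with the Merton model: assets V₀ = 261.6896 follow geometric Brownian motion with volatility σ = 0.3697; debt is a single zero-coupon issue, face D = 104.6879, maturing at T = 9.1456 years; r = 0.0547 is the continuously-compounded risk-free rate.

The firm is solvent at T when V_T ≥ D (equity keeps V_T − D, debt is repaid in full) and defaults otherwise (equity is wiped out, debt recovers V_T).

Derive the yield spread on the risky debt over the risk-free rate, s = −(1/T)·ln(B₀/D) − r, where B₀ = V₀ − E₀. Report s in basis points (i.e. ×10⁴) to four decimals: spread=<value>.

spread=114.7541

d₁ = [ln(V₀/D) + (r + σ²/2)T] / (σ√T)
   = [ln(261.6896/104.6879) + (0.0547 + 0.5·0.3697²)·9.1456] / (0.3697·√9.1456)
   = [0.916176 + 1.125266] / 1.118035 = 1.825918
d₂ = d₁ − σ√T = 1.825918 − 1.118035 = 0.707883
N(d₁) = 0.966069,  N(d₂) = 0.760491,  e^(−rT) = 0.606370
E₀ = V₀·N(d₁) − D·e^(−rT)·N(d₂)
   = 261.6896·0.966069 − 104.6879·0.606370·0.760491 = 204.534440
B₀ = V₀ − E₀ = 261.6896 − 204.534440 = 57.155160
spread = −(1/T)·ln(B₀/D) − r = −(1/9.1456)·ln(57.155160/104.6879) − 0.0547 = 0.01147541
in basis points: 0.01147541 × 10⁴ = 114.7541 bp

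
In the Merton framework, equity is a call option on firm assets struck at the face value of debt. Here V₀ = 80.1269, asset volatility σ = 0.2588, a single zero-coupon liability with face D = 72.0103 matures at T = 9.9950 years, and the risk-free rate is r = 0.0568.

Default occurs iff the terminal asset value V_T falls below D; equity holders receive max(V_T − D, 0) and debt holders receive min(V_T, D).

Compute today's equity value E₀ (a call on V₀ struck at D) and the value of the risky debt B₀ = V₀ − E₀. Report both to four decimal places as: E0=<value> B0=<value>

E0=44.4360 B0=35.6909

d₁ = [ln(V₀/D) + (r + σ²/2)T] / (σ√T)
   = [ln(80.1269/72.0103) + (0.0568 + 0.5·0.2588²)·9.9950] / (0.2588·√9.9950)
   = [0.106802 + 0.902436] / 0.818193 = 1.233497
d₂ = d₁ − σ√T = 1.233497 − 0.818193 = 0.415304
N(d₁) = 0.891305,  N(d₂) = 0.661040,  e^(−rT) = 0.566819
E₀ = V₀·N(d₁) − D·e^(−rT)·N(d₂)
   = 80.1269·0.891305 − 72.0103·0.566819·0.661040 = 44.435954
B₀ = V₀ − E₀ = 80.1269 − 44.435954 = 35.690946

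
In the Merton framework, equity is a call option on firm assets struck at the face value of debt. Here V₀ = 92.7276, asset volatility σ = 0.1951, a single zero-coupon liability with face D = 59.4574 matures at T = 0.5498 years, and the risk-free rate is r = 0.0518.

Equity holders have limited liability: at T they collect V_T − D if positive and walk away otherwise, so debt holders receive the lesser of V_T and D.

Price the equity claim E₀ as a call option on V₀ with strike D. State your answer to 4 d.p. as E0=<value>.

d₁ = [ln(V₀/D) + (r + σ²/2)T] / (σ√T)
   = [ln(92.7276/59.4574) + (0.0518 + 0.5·0.1951²)·0.5498] / (0.1951·√0.5498)
   = [0.444406 + 0.038943] / 0.144664 = 3.341194
d₂ = d₁ − σ√T = 3.341194 − 0.144664 = 3.196530
N(d₁) = 0.999583,  N(d₂) = 0.999305,  e^(−rT) = 0.971922
E₀ = V₀·N(d₁) − D·e^(−rT)·N(d₂)
   = 92.7276·0.999583 − 59.4574·0.971922·0.999305 = 34.941153

E0=34.9412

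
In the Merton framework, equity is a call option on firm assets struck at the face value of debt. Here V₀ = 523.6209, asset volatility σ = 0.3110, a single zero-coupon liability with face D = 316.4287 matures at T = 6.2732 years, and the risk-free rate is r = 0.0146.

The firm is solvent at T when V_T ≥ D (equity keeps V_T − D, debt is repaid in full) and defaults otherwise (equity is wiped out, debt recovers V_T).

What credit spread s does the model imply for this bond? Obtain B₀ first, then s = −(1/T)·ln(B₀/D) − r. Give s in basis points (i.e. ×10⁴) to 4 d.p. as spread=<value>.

d₁ = [ln(V₀/D) + (r + σ²/2)T] / (σ√T)
   = [ln(523.6209/316.4287) + (0.0146 + 0.5·0.3110²)·6.2732] / (0.3110·√6.2732)
   = [0.503670 + 0.394964] / 0.778942 = 1.153660
d₂ = d₁ − σ√T = 1.153660 − 0.778942 = 0.374718
N(d₁) = 0.875680,  N(d₂) = 0.646065,  e^(−rT) = 0.912480
E₀ = V₀·N(d₁) − D·e^(−rT)·N(d₂)
   = 523.6209·0.875680 − 316.4287·0.912480·0.646065 = 271.982894
B₀ = V₀ − E₀ = 523.6209 − 271.982894 = 251.638006
spread = −(1/T)·ln(B₀/D) − r = −(1/6.2732)·ln(251.638006/316.4287) − 0.0146 = 0.02192145
in basis points: 0.02192145 × 10⁴ = 219.2145 bp

spread=219.2145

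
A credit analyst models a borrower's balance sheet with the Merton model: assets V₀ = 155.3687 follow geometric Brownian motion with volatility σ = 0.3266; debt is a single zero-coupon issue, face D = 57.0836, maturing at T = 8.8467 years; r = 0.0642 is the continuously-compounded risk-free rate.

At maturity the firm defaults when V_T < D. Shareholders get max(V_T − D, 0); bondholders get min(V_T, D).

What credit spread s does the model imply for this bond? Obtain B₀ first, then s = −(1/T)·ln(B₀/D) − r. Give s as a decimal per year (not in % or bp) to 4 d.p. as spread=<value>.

d₁ = [ln(V₀/D) + (r + σ²/2)T] / (σ√T)
   = [ln(155.3687/57.0836) + (0.0642 + 0.5·0.3266²)·8.8467] / (0.3266·√8.8467)
   = [1.001284 + 1.039786] / 0.971420 = 2.101121
d₂ = d₁ − σ√T = 2.101121 − 0.971420 = 1.129702
N(d₁) = 0.982185,  N(d₂) = 0.870699,  e^(−rT) = 0.566681
E₀ = V₀·N(d₁) − D·e^(−rT)·N(d₂)
   = 155.3687·0.982185 − 57.0836·0.566681·0.870699 = 124.435225
B₀ = V₀ − E₀ = 155.3687 − 124.435225 = 30.933475
spread = −(1/T)·ln(B₀/D) − r = −(1/8.8467)·ln(30.933475/57.0836) − 0.0642 = 0.00505497

spread=0.0051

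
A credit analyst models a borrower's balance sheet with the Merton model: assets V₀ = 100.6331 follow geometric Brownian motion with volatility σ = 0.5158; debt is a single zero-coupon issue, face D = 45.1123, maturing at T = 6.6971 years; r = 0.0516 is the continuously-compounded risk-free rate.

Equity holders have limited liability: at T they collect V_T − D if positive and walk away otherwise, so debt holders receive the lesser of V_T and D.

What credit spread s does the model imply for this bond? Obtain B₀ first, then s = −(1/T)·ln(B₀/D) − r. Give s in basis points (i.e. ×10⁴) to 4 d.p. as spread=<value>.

d₁ = [ln(V₀/D) + (r + σ²/2)T] / (σ√T)
   = [ln(100.6331/45.1123) + (0.0516 + 0.5·0.5158²)·6.6971] / (0.5158·√6.6971)
   = [0.802326 + 1.236451] / 1.334826 = 1.527373
d₂ = d₁ − σ√T = 1.527373 − 1.334826 = 0.192547
N(d₁) = 0.936666,  N(d₂) = 0.576343,  e^(−rT) = 0.707817
E₀ = V₀·N(d₁) − D·e^(−rT)·N(d₂)
   = 100.6331·0.936666 − 45.1123·0.707817·0.576343 = 75.856246
B₀ = V₀ − E₀ = 100.6331 − 75.856246 = 24.776854
spread = −(1/T)·ln(B₀/D) − r = −(1/6.6971)·ln(24.776854/45.1123) − 0.0516 = 0.03787829
in basis points: 0.03787829 × 10⁴ = 378.7829 bp

spread=378.7829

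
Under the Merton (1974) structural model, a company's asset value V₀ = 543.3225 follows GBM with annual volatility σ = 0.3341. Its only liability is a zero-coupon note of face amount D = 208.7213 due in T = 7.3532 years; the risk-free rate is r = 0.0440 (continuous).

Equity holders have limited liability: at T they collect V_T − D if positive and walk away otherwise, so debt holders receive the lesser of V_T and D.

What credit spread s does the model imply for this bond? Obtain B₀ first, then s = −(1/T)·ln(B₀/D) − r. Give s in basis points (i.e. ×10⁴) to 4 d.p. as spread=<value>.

spread=79.7033

d₁ = [ln(V₀/D) + (r + σ²/2)T] / (σ√T)
   = [ln(543.3225/208.7213) + (0.0440 + 0.5·0.3341²)·7.3532] / (0.3341·√7.3532)
   = [0.956703 + 0.733933] / 0.905972 = 1.866103
d₂ = d₁ − σ√T = 1.866103 − 0.905972 = 0.960131
N(d₁) = 0.968987,  N(d₂) = 0.831505,  e^(−rT) = 0.723582
E₀ = V₀·N(d₁) − D·e^(−rT)·N(d₂)
   = 543.3225·0.968987 − 208.7213·0.723582·0.831505 = 400.892356
B₀ = V₀ − E₀ = 543.3225 − 400.892356 = 142.430144
spread = −(1/T)·ln(B₀/D) − r = −(1/7.3532)·ln(142.430144/208.7213) − 0.0440 = 0.00797033
in basis points: 0.00797033 × 10⁴ = 79.7033 bp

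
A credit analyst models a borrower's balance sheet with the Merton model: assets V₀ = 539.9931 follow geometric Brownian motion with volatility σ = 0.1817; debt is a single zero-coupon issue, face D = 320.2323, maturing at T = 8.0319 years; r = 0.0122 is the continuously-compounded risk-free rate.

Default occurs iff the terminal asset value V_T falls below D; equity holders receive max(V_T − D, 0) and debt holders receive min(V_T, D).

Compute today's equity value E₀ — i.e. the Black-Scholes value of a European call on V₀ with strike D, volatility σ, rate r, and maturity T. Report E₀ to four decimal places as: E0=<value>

d₁ = [ln(V₀/D) + (r + σ²/2)T] / (σ√T)
   = [ln(539.9931/320.2323) + (0.0122 + 0.5·0.1817²)·8.0319] / (0.1817·√8.0319)
   = [0.522510 + 0.230575] / 0.514949 = 1.462446
d₂ = d₁ − σ√T = 1.462446 − 0.514949 = 0.947497
N(d₁) = 0.928191,  N(d₂) = 0.828307,  e^(−rT) = 0.906659
E₀ = V₀·N(d₁) − D·e^(−rT)·N(d₂)
   = 539.9931·0.928191 − 320.2323·0.906659·0.828307 = 260.724565

E0=260.7246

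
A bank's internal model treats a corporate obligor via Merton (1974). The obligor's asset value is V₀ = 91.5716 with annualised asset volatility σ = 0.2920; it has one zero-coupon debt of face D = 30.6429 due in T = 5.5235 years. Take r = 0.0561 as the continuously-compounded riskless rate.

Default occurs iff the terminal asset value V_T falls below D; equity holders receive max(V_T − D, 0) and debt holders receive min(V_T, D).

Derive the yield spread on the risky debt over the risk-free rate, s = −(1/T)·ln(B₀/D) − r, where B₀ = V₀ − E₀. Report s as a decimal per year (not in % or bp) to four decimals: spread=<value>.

d₁ = [ln(V₀/D) + (r + σ²/2)T] / (σ√T)
   = [ln(91.5716/30.6429) + (0.0561 + 0.5·0.2920²)·5.5235] / (0.2920·√5.5235)
   = [1.094720 + 0.545346] / 0.686262 = 2.389854
d₂ = d₁ − σ√T = 2.389854 − 0.686262 = 1.703592
N(d₁) = 0.991572,  N(d₂) = 0.955771,  e^(−rT) = 0.733544
E₀ = V₀·N(d₁) − D·e^(−rT)·N(d₂)
   = 91.5716·0.991572 − 30.6429·0.733544·0.955771 = 69.316144
B₀ = V₀ − E₀ = 91.5716 − 69.316144 = 22.255456
spread = −(1/T)·ln(B₀/D) − r = −(1/5.5235)·ln(22.255456/30.6429) − 0.0561 = 0.00180057

spread=0.0018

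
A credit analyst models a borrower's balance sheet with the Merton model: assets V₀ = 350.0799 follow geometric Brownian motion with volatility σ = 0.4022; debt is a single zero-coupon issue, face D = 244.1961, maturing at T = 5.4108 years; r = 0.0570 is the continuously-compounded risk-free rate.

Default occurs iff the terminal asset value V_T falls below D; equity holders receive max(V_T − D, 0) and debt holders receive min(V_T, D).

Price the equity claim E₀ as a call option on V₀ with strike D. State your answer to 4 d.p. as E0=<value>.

d₁ = [ln(V₀/D) + (r + σ²/2)T] / (σ√T)
   = [ln(350.0799/244.1961) + (0.0570 + 0.5·0.4022²)·5.4108] / (0.4022·√5.4108)
   = [0.360190 + 0.746054] / 0.935563 = 1.182437
d₂ = d₁ − σ√T = 1.182437 − 0.935563 = 0.246875
N(d₁) = 0.881484,  N(d₂) = 0.597497,  e^(−rT) = 0.734610
E₀ = V₀·N(d₁) − D·e^(−rT)·N(d₂)
   = 350.0799·0.881484 − 244.1961·0.734610·0.597497 = 201.405391

E0=201.4054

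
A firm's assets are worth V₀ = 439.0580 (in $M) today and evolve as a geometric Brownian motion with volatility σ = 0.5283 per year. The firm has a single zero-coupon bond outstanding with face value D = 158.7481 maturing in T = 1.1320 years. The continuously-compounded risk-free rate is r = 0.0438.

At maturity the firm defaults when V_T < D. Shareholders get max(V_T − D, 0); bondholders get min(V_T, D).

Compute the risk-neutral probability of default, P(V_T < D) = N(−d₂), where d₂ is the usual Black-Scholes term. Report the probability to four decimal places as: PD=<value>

PD=0.0529

d₁ = [ln(V₀/D) + (r + σ²/2)T] / (σ√T)
   = [ln(439.0580/158.7481) + (0.0438 + 0.5·0.5283²)·1.1320] / (0.5283·√1.1320)
   = [1.017313 + 0.207553] / 0.562087 = 2.179137
d₂ = d₁ − σ√T = 2.179137 − 0.562087 = 1.617050
risk-neutral PD = N(−d₂) = N(-1.617050) = 0.052934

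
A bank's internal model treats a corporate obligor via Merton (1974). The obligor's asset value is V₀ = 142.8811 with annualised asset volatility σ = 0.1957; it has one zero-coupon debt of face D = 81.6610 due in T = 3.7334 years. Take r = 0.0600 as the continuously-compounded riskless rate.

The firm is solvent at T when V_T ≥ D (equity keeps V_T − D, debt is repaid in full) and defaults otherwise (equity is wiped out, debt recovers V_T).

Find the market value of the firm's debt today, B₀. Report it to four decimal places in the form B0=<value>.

B0=65.0210

d₁ = [ln(V₀/D) + (r + σ²/2)T] / (σ√T)
   = [ln(142.8811/81.6610) + (0.0600 + 0.5·0.1957²)·3.7334] / (0.1957·√3.7334)
   = [0.559436 + 0.295496] / 0.378132 = 2.260937
d₂ = d₁ − σ√T = 2.260937 − 0.378132 = 1.882806
N(d₁) = 0.988118,  N(d₂) = 0.970137,  e^(−rT) = 0.799312
E₀ = V₀·N(d₁) − D·e^(−rT)·N(d₂)
   = 142.8811·0.988118 − 81.6610·0.799312·0.970137 = 77.860096
B₀ = V₀ − E₀ = 142.8811 − 77.860096 = 65.021004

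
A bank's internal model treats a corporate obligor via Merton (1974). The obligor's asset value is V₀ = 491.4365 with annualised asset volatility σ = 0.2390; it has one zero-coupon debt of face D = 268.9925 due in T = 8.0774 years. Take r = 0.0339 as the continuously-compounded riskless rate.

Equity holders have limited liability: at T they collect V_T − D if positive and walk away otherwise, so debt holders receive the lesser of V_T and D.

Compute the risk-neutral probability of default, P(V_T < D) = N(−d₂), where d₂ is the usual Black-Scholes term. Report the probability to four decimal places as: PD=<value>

PD=0.1709

d₁ = [ln(V₀/D) + (r + σ²/2)T] / (σ√T)
   = [ln(491.4365/268.9925) + (0.0339 + 0.5·0.2390²)·8.0774] / (0.2390·√8.0774)
   = [0.602649 + 0.504518] / 0.679256 = 1.629970
d₂ = d₁ − σ√T = 1.629970 − 0.679256 = 0.950714
risk-neutral PD = N(−d₂) = N(-0.950714) = 0.170875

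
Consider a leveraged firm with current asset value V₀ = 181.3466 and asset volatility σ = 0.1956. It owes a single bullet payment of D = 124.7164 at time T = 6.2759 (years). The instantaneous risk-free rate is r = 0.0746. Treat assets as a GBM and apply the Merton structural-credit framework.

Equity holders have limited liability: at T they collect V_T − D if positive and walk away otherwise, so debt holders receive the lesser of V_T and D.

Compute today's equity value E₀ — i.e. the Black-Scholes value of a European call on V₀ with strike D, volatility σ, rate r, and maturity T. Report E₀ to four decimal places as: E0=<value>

d₁ = [ln(V₀/D) + (r + σ²/2)T] / (σ√T)
   = [ln(181.3466/124.7164) + (0.0746 + 0.5·0.1956²)·6.2759] / (0.1956·√6.2759)
   = [0.374368 + 0.588238] / 0.490012 = 1.964453
d₂ = d₁ − σ√T = 1.964453 − 0.490012 = 1.474441
N(d₁) = 0.975261,  N(d₂) = 0.929819,  e^(−rT) = 0.626139
E₀ = V₀·N(d₁) − D·e^(−rT)·N(d₂)
   = 181.3466·0.975261 − 124.7164·0.626139·0.929819 = 104.250905

E0=104.2509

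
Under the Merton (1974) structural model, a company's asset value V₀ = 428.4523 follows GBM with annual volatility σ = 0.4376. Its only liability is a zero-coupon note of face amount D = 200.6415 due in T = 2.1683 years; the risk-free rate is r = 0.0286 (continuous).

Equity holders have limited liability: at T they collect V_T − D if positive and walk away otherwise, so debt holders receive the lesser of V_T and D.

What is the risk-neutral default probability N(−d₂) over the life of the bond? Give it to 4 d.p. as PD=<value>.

PD=0.1707

d₁ = [ln(V₀/D) + (r + σ²/2)T] / (σ√T)
   = [ln(428.4523/200.6415) + (0.0286 + 0.5·0.4376²)·2.1683] / (0.4376·√2.1683)
   = [0.758660 + 0.269621] / 0.644373 = 1.595787
d₂ = d₁ − σ√T = 1.595787 − 0.644373 = 0.951414
risk-neutral PD = N(−d₂) = N(-0.951414) = 0.170697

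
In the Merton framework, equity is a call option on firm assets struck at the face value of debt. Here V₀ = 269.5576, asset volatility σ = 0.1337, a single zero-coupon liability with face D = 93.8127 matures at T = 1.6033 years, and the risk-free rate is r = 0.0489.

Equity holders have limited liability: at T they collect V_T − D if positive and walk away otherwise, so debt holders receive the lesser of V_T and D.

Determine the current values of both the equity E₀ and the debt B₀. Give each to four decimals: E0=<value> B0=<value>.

d₁ = [ln(V₀/D) + (r + σ²/2)T] / (σ√T)
   = [ln(269.5576/93.8127) + (0.0489 + 0.5·0.1337²)·1.6033] / (0.1337·√1.6033)
   = [1.055482 + 0.092731] / 0.169293 = 6.782406
d₂ = d₁ − σ√T = 6.782406 − 0.169293 = 6.613113
N(d₁) = 1.000000,  N(d₂) = 1.000000,  e^(−rT) = 0.924593
E₀ = V₀·N(d₁) − D·e^(−rT)·N(d₂)
   = 269.5576·1.000000 − 93.8127·0.924593·1.000000 = 182.819011
B₀ = V₀ − E₀ = 269.5576 − 182.819011 = 86.738589

E0=182.8190 B0=86.7386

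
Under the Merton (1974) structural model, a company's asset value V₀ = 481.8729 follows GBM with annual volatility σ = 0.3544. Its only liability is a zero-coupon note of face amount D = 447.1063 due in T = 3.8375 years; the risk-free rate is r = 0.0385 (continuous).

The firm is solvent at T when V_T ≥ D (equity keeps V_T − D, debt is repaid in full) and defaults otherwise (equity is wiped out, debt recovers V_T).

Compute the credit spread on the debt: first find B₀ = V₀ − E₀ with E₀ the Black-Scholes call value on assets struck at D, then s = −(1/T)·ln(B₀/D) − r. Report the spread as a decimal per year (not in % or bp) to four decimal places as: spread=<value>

d₁ = [ln(V₀/D) + (r + σ²/2)T] / (σ√T)
   = [ln(481.8729/447.1063) + (0.0385 + 0.5·0.3544²)·3.8375] / (0.3544·√3.8375)
   = [0.074884 + 0.388738] / 0.694253 = 0.667799
d₂ = d₁ − σ√T = 0.667799 − 0.694253 = -0.026454
N(d₁) = 0.747869,  N(d₂) = 0.489447,  e^(−rT) = 0.862652
E₀ = V₀·N(d₁) − D·e^(−rT)·N(d₂)
   = 481.8729·0.747869 − 447.1063·0.862652·0.489447 = 171.599285
B₀ = V₀ − E₀ = 481.8729 − 171.599285 = 310.273615
spread = −(1/T)·ln(B₀/D) − r = −(1/3.8375)·ln(310.273615/447.1063) − 0.0385 = 0.05670308

spread=0.0567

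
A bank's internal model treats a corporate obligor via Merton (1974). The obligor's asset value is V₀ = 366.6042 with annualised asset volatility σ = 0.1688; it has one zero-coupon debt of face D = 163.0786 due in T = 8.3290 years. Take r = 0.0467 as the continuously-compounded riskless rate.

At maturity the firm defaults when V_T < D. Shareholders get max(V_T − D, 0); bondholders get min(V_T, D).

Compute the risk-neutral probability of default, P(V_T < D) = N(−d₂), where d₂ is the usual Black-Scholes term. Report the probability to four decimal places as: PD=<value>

d₁ = [ln(V₀/D) + (r + σ²/2)T] / (σ√T)
   = [ln(366.6042/163.0786) + (0.0467 + 0.5·0.1688²)·8.3290] / (0.1688·√8.3290)
   = [0.810050 + 0.507625] / 0.487157 = 2.704828
d₂ = d₁ − σ√T = 2.704828 − 0.487157 = 2.217671
risk-neutral PD = N(−d₂) = N(-2.217671) = 0.013289

PD=0.0133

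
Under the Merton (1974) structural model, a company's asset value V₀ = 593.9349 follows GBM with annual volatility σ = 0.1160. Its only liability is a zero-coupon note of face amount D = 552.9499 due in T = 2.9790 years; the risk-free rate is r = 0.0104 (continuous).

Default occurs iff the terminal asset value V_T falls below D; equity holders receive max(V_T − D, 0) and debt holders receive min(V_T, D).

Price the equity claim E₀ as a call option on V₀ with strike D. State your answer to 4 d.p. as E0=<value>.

d₁ = [ln(V₀/D) + (r + σ²/2)T] / (σ√T)
   = [ln(593.9349/552.9499) + (0.0104 + 0.5·0.1160²)·2.9790] / (0.1160·√2.9790)
   = [0.071502 + 0.051024] / 0.200213 = 0.611980
d₂ = d₁ − σ√T = 0.611980 − 0.200213 = 0.411767
N(d₁) = 0.729725,  N(d₂) = 0.659745,  e^(−rT) = 0.969493
E₀ = V₀·N(d₁) − D·e^(−rT)·N(d₂)
   = 593.9349·0.729725 − 552.9499·0.969493·0.659745 = 79.732048

E0=79.7320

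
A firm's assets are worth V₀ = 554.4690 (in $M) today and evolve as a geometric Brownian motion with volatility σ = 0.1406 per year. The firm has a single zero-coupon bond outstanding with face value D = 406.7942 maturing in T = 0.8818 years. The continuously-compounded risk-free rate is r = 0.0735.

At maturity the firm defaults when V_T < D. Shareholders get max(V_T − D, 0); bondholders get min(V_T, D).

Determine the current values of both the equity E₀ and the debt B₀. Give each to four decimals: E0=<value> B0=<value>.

d₁ = [ln(V₀/D) + (r + σ²/2)T] / (σ√T)
   = [ln(554.4690/406.7942) + (0.0735 + 0.5·0.1406²)·0.8818] / (0.1406·√0.8818)
   = [0.309703 + 0.073528] / 0.132029 = 2.902626
d₂ = d₁ − σ√T = 2.902626 − 0.132029 = 2.770596
N(d₁) = 0.998150,  N(d₂) = 0.997202,  e^(−rT) = 0.937243
E₀ = V₀·N(d₁) − D·e^(−rT)·N(d₂)
   = 554.4690·0.998150 − 406.7942·0.937243·0.997202 = 173.244592
B₀ = V₀ − E₀ = 554.4690 − 173.244592 = 381.224408

E0=173.2446 B0=381.2244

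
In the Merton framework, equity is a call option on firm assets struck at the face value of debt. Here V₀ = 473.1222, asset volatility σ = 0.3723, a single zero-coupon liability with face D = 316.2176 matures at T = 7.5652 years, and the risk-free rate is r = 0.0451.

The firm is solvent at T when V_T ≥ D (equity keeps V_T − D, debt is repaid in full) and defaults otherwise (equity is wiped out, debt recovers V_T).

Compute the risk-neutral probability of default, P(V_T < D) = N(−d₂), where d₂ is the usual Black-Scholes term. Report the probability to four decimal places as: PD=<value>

PD=0.4150

d₁ = [ln(V₀/D) + (r + σ²/2)T] / (σ√T)
   = [ln(473.1222/316.2176) + (0.0451 + 0.5·0.3723²)·7.5652] / (0.3723·√7.5652)
   = [0.402923 + 0.865486] / 1.024008 = 1.238672
d₂ = d₁ − σ√T = 1.238672 − 1.024008 = 0.214664
risk-neutral PD = N(−d₂) = N(-0.214664) = 0.415015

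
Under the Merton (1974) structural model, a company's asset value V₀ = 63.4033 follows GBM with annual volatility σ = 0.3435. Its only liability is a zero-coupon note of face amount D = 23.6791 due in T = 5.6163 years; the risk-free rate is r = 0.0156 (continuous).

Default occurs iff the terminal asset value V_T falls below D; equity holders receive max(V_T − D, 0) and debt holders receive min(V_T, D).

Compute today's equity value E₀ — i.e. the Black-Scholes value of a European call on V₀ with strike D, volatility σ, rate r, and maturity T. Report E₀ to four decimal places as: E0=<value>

E0=42.9608

d₁ = [ln(V₀/D) + (r + σ²/2)T] / (σ√T)
   = [ln(63.4033/23.6791) + (0.0156 + 0.5·0.3435²)·5.6163] / (0.3435·√5.6163)
   = [0.984923 + 0.418954] / 0.814052 = 1.724556
d₂ = d₁ − σ√T = 1.724556 − 0.814052 = 0.910504
N(d₁) = 0.957696,  N(d₂) = 0.818722,  e^(−rT) = 0.916114
E₀ = V₀·N(d₁) − D·e^(−rT)·N(d₂)
   = 63.4033·0.957696 − 23.6791·0.916114·0.818722 = 42.960769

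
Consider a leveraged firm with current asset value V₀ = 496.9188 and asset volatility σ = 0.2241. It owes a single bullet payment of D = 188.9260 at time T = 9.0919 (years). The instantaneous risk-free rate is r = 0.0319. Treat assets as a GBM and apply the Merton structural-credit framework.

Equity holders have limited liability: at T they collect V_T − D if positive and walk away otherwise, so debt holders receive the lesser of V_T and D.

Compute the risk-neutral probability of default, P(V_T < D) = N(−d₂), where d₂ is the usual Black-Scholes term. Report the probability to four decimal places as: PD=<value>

d₁ = [ln(V₀/D) + (r + σ²/2)T] / (σ√T)
   = [ln(496.9188/188.9260) + (0.0319 + 0.5·0.2241²)·9.0919] / (0.2241·√9.0919)
   = [0.967071 + 0.518333] / 0.675724 = 2.198242
d₂ = d₁ − σ√T = 2.198242 − 0.675724 = 1.522518
risk-neutral PD = N(−d₂) = N(-1.522518) = 0.063940

PD=0.0639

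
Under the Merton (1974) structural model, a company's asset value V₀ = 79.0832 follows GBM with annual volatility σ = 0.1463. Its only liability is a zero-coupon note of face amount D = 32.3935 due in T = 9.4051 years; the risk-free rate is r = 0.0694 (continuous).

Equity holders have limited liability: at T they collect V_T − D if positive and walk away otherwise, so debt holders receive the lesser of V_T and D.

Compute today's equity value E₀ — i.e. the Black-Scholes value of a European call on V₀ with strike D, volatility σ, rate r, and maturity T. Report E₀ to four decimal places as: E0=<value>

E0=62.2193

d₁ = [ln(V₀/D) + (r + σ²/2)T] / (σ√T)
   = [ln(79.0832/32.3935) + (0.0694 + 0.5·0.1463²)·9.4051] / (0.1463·√9.4051)
   = [0.892543 + 0.753366] / 0.448669 = 3.668425
d₂ = d₁ − σ√T = 3.668425 − 0.448669 = 3.219756
N(d₁) = 0.999878,  N(d₂) = 0.999359,  e^(−rT) = 0.520631
E₀ = V₀·N(d₁) − D·e^(−rT)·N(d₂)
   = 79.0832·0.999878 − 32.3935·0.520631·0.999359 = 62.219312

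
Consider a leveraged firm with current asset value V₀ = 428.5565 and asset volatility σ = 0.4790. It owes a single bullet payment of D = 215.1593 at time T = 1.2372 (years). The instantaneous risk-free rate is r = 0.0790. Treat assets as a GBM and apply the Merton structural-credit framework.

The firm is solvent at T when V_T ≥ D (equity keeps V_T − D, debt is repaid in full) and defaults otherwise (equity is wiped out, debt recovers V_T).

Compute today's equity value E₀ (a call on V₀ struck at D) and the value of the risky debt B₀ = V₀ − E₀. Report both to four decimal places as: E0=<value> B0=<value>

E0=238.0720 B0=190.4845

d₁ = [ln(V₀/D) + (r + σ²/2)T] / (σ√T)
   = [ln(428.5565/215.1593) + (0.0790 + 0.5·0.4790²)·1.2372] / (0.4790·√1.2372)
   = [0.689044 + 0.239671] / 0.532789 = 1.743119
d₂ = d₁ − σ√T = 1.743119 − 0.532789 = 1.210329
N(d₁) = 0.959344,  N(d₂) = 0.886924,  e^(−rT) = 0.906886
E₀ = V₀·N(d₁) − D·e^(−rT)·N(d₂)
   = 428.5565·0.959344 − 215.1593·0.906886·0.886924 = 238.072008
B₀ = V₀ − E₀ = 428.5565 − 238.072008 = 190.484492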